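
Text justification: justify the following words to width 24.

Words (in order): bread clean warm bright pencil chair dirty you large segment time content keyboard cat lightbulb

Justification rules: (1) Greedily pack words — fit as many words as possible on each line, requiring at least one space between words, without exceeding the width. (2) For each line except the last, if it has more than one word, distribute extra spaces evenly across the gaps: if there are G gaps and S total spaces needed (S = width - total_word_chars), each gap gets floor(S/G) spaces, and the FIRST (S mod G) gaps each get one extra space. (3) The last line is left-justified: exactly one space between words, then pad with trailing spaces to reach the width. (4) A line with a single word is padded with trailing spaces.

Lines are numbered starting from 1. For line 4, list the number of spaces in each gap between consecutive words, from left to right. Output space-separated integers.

Line 1: ['bread', 'clean', 'warm', 'bright'] (min_width=23, slack=1)
Line 2: ['pencil', 'chair', 'dirty', 'you'] (min_width=22, slack=2)
Line 3: ['large', 'segment', 'time'] (min_width=18, slack=6)
Line 4: ['content', 'keyboard', 'cat'] (min_width=20, slack=4)
Line 5: ['lightbulb'] (min_width=9, slack=15)

Answer: 3 3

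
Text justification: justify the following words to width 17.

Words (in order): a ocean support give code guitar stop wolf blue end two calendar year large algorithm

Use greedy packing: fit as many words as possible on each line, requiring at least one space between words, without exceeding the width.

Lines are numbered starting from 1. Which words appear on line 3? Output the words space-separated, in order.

Line 1: ['a', 'ocean', 'support'] (min_width=15, slack=2)
Line 2: ['give', 'code', 'guitar'] (min_width=16, slack=1)
Line 3: ['stop', 'wolf', 'blue'] (min_width=14, slack=3)
Line 4: ['end', 'two', 'calendar'] (min_width=16, slack=1)
Line 5: ['year', 'large'] (min_width=10, slack=7)
Line 6: ['algorithm'] (min_width=9, slack=8)

Answer: stop wolf blue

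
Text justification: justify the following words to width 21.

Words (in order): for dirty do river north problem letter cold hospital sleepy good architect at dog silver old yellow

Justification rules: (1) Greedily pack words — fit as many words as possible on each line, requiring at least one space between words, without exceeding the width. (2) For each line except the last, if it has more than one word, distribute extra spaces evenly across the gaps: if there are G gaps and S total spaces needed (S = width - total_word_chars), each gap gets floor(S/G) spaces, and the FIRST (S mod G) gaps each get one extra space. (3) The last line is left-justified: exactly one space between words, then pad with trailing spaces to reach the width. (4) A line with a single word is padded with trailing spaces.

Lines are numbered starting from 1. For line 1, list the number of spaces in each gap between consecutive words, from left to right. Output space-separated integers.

Line 1: ['for', 'dirty', 'do', 'river'] (min_width=18, slack=3)
Line 2: ['north', 'problem', 'letter'] (min_width=20, slack=1)
Line 3: ['cold', 'hospital', 'sleepy'] (min_width=20, slack=1)
Line 4: ['good', 'architect', 'at', 'dog'] (min_width=21, slack=0)
Line 5: ['silver', 'old', 'yellow'] (min_width=17, slack=4)

Answer: 2 2 2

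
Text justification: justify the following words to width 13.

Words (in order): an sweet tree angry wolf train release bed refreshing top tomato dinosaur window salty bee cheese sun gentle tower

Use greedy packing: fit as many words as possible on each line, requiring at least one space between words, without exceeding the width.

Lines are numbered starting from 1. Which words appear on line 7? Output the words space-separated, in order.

Answer: dinosaur

Derivation:
Line 1: ['an', 'sweet', 'tree'] (min_width=13, slack=0)
Line 2: ['angry', 'wolf'] (min_width=10, slack=3)
Line 3: ['train', 'release'] (min_width=13, slack=0)
Line 4: ['bed'] (min_width=3, slack=10)
Line 5: ['refreshing'] (min_width=10, slack=3)
Line 6: ['top', 'tomato'] (min_width=10, slack=3)
Line 7: ['dinosaur'] (min_width=8, slack=5)
Line 8: ['window', 'salty'] (min_width=12, slack=1)
Line 9: ['bee', 'cheese'] (min_width=10, slack=3)
Line 10: ['sun', 'gentle'] (min_width=10, slack=3)
Line 11: ['tower'] (min_width=5, slack=8)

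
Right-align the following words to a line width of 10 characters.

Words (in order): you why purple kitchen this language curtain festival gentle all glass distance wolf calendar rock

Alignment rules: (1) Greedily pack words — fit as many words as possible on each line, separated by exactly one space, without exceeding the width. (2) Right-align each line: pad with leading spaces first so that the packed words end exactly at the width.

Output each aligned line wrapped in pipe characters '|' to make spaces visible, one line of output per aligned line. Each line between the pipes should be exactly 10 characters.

Answer: |   you why|
|    purple|
|   kitchen|
|      this|
|  language|
|   curtain|
|  festival|
|gentle all|
|     glass|
|  distance|
|      wolf|
|  calendar|
|      rock|

Derivation:
Line 1: ['you', 'why'] (min_width=7, slack=3)
Line 2: ['purple'] (min_width=6, slack=4)
Line 3: ['kitchen'] (min_width=7, slack=3)
Line 4: ['this'] (min_width=4, slack=6)
Line 5: ['language'] (min_width=8, slack=2)
Line 6: ['curtain'] (min_width=7, slack=3)
Line 7: ['festival'] (min_width=8, slack=2)
Line 8: ['gentle', 'all'] (min_width=10, slack=0)
Line 9: ['glass'] (min_width=5, slack=5)
Line 10: ['distance'] (min_width=8, slack=2)
Line 11: ['wolf'] (min_width=4, slack=6)
Line 12: ['calendar'] (min_width=8, slack=2)
Line 13: ['rock'] (min_width=4, slack=6)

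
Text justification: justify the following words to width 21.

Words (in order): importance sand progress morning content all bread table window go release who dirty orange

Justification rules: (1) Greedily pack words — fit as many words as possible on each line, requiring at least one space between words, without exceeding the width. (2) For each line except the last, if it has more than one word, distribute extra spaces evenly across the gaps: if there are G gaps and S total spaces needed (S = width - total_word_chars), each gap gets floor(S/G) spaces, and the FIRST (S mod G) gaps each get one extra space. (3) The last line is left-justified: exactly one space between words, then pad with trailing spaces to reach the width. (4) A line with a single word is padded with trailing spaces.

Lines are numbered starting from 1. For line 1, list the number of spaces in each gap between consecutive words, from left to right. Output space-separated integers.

Answer: 7

Derivation:
Line 1: ['importance', 'sand'] (min_width=15, slack=6)
Line 2: ['progress', 'morning'] (min_width=16, slack=5)
Line 3: ['content', 'all', 'bread'] (min_width=17, slack=4)
Line 4: ['table', 'window', 'go'] (min_width=15, slack=6)
Line 5: ['release', 'who', 'dirty'] (min_width=17, slack=4)
Line 6: ['orange'] (min_width=6, slack=15)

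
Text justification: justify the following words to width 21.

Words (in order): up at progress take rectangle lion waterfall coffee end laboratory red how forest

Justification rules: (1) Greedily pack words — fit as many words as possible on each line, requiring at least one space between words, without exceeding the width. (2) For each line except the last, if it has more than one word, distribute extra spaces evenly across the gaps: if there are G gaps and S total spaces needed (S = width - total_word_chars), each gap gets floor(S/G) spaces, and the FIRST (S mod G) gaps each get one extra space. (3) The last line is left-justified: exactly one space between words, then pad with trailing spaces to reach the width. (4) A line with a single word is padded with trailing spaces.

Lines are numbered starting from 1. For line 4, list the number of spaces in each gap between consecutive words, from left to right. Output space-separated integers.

Answer: 3 2

Derivation:
Line 1: ['up', 'at', 'progress', 'take'] (min_width=19, slack=2)
Line 2: ['rectangle', 'lion'] (min_width=14, slack=7)
Line 3: ['waterfall', 'coffee', 'end'] (min_width=20, slack=1)
Line 4: ['laboratory', 'red', 'how'] (min_width=18, slack=3)
Line 5: ['forest'] (min_width=6, slack=15)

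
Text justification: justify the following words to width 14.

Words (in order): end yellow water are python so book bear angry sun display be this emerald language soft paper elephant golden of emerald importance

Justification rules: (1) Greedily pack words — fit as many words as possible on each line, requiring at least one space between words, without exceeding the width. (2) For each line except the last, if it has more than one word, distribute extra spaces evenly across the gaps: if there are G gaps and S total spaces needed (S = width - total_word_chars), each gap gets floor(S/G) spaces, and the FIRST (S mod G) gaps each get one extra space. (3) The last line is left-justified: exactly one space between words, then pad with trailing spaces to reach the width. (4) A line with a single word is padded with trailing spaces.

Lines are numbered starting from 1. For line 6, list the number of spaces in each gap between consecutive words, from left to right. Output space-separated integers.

Line 1: ['end', 'yellow'] (min_width=10, slack=4)
Line 2: ['water', 'are'] (min_width=9, slack=5)
Line 3: ['python', 'so', 'book'] (min_width=14, slack=0)
Line 4: ['bear', 'angry', 'sun'] (min_width=14, slack=0)
Line 5: ['display', 'be'] (min_width=10, slack=4)
Line 6: ['this', 'emerald'] (min_width=12, slack=2)
Line 7: ['language', 'soft'] (min_width=13, slack=1)
Line 8: ['paper', 'elephant'] (min_width=14, slack=0)
Line 9: ['golden', 'of'] (min_width=9, slack=5)
Line 10: ['emerald'] (min_width=7, slack=7)
Line 11: ['importance'] (min_width=10, slack=4)

Answer: 3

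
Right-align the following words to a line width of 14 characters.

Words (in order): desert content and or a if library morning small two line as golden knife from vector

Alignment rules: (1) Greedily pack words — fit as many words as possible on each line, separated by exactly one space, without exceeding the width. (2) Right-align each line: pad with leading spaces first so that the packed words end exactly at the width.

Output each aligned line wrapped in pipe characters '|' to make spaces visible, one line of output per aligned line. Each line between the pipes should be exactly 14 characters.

Line 1: ['desert', 'content'] (min_width=14, slack=0)
Line 2: ['and', 'or', 'a', 'if'] (min_width=11, slack=3)
Line 3: ['library'] (min_width=7, slack=7)
Line 4: ['morning', 'small'] (min_width=13, slack=1)
Line 5: ['two', 'line', 'as'] (min_width=11, slack=3)
Line 6: ['golden', 'knife'] (min_width=12, slack=2)
Line 7: ['from', 'vector'] (min_width=11, slack=3)

Answer: |desert content|
|   and or a if|
|       library|
| morning small|
|   two line as|
|  golden knife|
|   from vector|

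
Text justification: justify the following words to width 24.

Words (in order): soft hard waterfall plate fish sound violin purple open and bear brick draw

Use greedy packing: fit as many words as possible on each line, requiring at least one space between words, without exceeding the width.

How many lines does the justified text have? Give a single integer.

Answer: 4

Derivation:
Line 1: ['soft', 'hard', 'waterfall'] (min_width=19, slack=5)
Line 2: ['plate', 'fish', 'sound', 'violin'] (min_width=23, slack=1)
Line 3: ['purple', 'open', 'and', 'bear'] (min_width=20, slack=4)
Line 4: ['brick', 'draw'] (min_width=10, slack=14)
Total lines: 4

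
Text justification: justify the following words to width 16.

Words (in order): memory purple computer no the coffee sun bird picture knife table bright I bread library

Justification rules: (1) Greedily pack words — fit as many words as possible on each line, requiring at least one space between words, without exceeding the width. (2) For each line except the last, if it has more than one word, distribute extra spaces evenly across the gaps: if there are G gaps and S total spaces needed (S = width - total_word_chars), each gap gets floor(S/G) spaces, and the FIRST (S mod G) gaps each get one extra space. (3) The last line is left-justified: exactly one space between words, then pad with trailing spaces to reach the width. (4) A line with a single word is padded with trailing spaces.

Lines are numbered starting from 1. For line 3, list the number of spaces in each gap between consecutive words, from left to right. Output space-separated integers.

Answer: 2 1

Derivation:
Line 1: ['memory', 'purple'] (min_width=13, slack=3)
Line 2: ['computer', 'no', 'the'] (min_width=15, slack=1)
Line 3: ['coffee', 'sun', 'bird'] (min_width=15, slack=1)
Line 4: ['picture', 'knife'] (min_width=13, slack=3)
Line 5: ['table', 'bright', 'I'] (min_width=14, slack=2)
Line 6: ['bread', 'library'] (min_width=13, slack=3)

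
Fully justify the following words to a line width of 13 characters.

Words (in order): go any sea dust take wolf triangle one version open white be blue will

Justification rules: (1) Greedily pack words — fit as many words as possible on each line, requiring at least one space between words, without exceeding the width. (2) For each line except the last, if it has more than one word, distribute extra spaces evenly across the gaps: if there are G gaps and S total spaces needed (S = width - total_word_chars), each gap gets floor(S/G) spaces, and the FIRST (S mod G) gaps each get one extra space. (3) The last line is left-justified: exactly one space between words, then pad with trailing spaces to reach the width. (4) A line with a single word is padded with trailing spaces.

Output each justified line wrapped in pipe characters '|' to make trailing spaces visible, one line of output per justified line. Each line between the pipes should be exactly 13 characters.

Line 1: ['go', 'any', 'sea'] (min_width=10, slack=3)
Line 2: ['dust', 'take'] (min_width=9, slack=4)
Line 3: ['wolf', 'triangle'] (min_width=13, slack=0)
Line 4: ['one', 'version'] (min_width=11, slack=2)
Line 5: ['open', 'white', 'be'] (min_width=13, slack=0)
Line 6: ['blue', 'will'] (min_width=9, slack=4)

Answer: |go   any  sea|
|dust     take|
|wolf triangle|
|one   version|
|open white be|
|blue will    |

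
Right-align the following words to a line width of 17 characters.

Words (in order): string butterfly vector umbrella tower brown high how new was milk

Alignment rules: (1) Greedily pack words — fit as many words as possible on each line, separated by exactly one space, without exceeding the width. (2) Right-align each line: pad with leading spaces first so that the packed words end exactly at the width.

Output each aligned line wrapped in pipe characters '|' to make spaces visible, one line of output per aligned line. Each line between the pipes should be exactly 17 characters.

Line 1: ['string', 'butterfly'] (min_width=16, slack=1)
Line 2: ['vector', 'umbrella'] (min_width=15, slack=2)
Line 3: ['tower', 'brown', 'high'] (min_width=16, slack=1)
Line 4: ['how', 'new', 'was', 'milk'] (min_width=16, slack=1)

Answer: | string butterfly|
|  vector umbrella|
| tower brown high|
| how new was milk|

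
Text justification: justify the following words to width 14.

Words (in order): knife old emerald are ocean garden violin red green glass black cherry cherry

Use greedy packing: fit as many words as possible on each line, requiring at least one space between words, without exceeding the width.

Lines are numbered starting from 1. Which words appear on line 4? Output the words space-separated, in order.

Line 1: ['knife', 'old'] (min_width=9, slack=5)
Line 2: ['emerald', 'are'] (min_width=11, slack=3)
Line 3: ['ocean', 'garden'] (min_width=12, slack=2)
Line 4: ['violin', 'red'] (min_width=10, slack=4)
Line 5: ['green', 'glass'] (min_width=11, slack=3)
Line 6: ['black', 'cherry'] (min_width=12, slack=2)
Line 7: ['cherry'] (min_width=6, slack=8)

Answer: violin red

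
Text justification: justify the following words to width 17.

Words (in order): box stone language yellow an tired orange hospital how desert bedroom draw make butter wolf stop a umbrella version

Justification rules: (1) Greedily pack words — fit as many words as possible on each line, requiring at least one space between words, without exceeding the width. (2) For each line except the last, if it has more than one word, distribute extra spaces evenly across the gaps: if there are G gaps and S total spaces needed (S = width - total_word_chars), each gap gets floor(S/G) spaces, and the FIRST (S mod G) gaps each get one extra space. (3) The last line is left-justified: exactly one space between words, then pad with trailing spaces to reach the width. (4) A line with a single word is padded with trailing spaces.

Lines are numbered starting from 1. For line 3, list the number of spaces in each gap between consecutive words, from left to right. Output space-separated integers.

Line 1: ['box', 'stone'] (min_width=9, slack=8)
Line 2: ['language', 'yellow'] (min_width=15, slack=2)
Line 3: ['an', 'tired', 'orange'] (min_width=15, slack=2)
Line 4: ['hospital', 'how'] (min_width=12, slack=5)
Line 5: ['desert', 'bedroom'] (min_width=14, slack=3)
Line 6: ['draw', 'make', 'butter'] (min_width=16, slack=1)
Line 7: ['wolf', 'stop', 'a'] (min_width=11, slack=6)
Line 8: ['umbrella', 'version'] (min_width=16, slack=1)

Answer: 2 2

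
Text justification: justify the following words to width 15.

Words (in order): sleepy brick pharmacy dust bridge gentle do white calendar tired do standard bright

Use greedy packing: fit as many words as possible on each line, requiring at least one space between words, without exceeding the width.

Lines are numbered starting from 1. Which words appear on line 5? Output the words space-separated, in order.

Line 1: ['sleepy', 'brick'] (min_width=12, slack=3)
Line 2: ['pharmacy', 'dust'] (min_width=13, slack=2)
Line 3: ['bridge', 'gentle'] (min_width=13, slack=2)
Line 4: ['do', 'white'] (min_width=8, slack=7)
Line 5: ['calendar', 'tired'] (min_width=14, slack=1)
Line 6: ['do', 'standard'] (min_width=11, slack=4)
Line 7: ['bright'] (min_width=6, slack=9)

Answer: calendar tired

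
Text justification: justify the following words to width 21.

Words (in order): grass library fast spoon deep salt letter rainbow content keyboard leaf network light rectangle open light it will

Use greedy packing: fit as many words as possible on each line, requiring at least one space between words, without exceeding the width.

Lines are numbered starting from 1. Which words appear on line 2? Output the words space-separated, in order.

Line 1: ['grass', 'library', 'fast'] (min_width=18, slack=3)
Line 2: ['spoon', 'deep', 'salt'] (min_width=15, slack=6)
Line 3: ['letter', 'rainbow'] (min_width=14, slack=7)
Line 4: ['content', 'keyboard', 'leaf'] (min_width=21, slack=0)
Line 5: ['network', 'light'] (min_width=13, slack=8)
Line 6: ['rectangle', 'open', 'light'] (min_width=20, slack=1)
Line 7: ['it', 'will'] (min_width=7, slack=14)

Answer: spoon deep salt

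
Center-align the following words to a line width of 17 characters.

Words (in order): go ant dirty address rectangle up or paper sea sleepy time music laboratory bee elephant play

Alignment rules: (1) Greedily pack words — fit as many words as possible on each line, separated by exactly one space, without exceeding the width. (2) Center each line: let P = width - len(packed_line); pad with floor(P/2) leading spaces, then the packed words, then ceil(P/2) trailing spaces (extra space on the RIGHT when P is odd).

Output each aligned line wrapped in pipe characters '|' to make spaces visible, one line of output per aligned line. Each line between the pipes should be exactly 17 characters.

Line 1: ['go', 'ant', 'dirty'] (min_width=12, slack=5)
Line 2: ['address', 'rectangle'] (min_width=17, slack=0)
Line 3: ['up', 'or', 'paper', 'sea'] (min_width=15, slack=2)
Line 4: ['sleepy', 'time', 'music'] (min_width=17, slack=0)
Line 5: ['laboratory', 'bee'] (min_width=14, slack=3)
Line 6: ['elephant', 'play'] (min_width=13, slack=4)

Answer: |  go ant dirty   |
|address rectangle|
| up or paper sea |
|sleepy time music|
| laboratory bee  |
|  elephant play  |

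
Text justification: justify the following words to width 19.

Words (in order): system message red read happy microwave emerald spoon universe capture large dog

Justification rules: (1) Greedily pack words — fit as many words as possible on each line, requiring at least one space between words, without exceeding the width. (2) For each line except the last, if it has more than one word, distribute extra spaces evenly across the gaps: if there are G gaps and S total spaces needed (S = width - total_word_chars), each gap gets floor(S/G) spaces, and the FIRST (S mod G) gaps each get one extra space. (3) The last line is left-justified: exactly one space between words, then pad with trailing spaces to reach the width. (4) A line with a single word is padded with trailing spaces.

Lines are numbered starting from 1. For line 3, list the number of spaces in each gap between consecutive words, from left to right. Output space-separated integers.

Line 1: ['system', 'message', 'red'] (min_width=18, slack=1)
Line 2: ['read', 'happy'] (min_width=10, slack=9)
Line 3: ['microwave', 'emerald'] (min_width=17, slack=2)
Line 4: ['spoon', 'universe'] (min_width=14, slack=5)
Line 5: ['capture', 'large', 'dog'] (min_width=17, slack=2)

Answer: 3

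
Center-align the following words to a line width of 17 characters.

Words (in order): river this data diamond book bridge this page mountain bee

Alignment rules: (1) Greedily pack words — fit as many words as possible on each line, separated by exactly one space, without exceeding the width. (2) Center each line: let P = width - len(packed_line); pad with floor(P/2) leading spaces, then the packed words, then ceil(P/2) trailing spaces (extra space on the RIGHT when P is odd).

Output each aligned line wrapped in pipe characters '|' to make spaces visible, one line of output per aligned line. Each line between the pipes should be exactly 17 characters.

Line 1: ['river', 'this', 'data'] (min_width=15, slack=2)
Line 2: ['diamond', 'book'] (min_width=12, slack=5)
Line 3: ['bridge', 'this', 'page'] (min_width=16, slack=1)
Line 4: ['mountain', 'bee'] (min_width=12, slack=5)

Answer: | river this data |
|  diamond book   |
|bridge this page |
|  mountain bee   |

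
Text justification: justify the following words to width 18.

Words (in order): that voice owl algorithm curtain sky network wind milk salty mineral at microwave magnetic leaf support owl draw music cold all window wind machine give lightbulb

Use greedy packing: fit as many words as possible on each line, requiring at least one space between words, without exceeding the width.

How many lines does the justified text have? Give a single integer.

Answer: 11

Derivation:
Line 1: ['that', 'voice', 'owl'] (min_width=14, slack=4)
Line 2: ['algorithm', 'curtain'] (min_width=17, slack=1)
Line 3: ['sky', 'network', 'wind'] (min_width=16, slack=2)
Line 4: ['milk', 'salty', 'mineral'] (min_width=18, slack=0)
Line 5: ['at', 'microwave'] (min_width=12, slack=6)
Line 6: ['magnetic', 'leaf'] (min_width=13, slack=5)
Line 7: ['support', 'owl', 'draw'] (min_width=16, slack=2)
Line 8: ['music', 'cold', 'all'] (min_width=14, slack=4)
Line 9: ['window', 'wind'] (min_width=11, slack=7)
Line 10: ['machine', 'give'] (min_width=12, slack=6)
Line 11: ['lightbulb'] (min_width=9, slack=9)
Total lines: 11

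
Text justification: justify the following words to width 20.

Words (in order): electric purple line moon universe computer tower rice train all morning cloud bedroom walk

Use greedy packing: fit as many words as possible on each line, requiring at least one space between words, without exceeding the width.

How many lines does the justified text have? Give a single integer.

Line 1: ['electric', 'purple', 'line'] (min_width=20, slack=0)
Line 2: ['moon', 'universe'] (min_width=13, slack=7)
Line 3: ['computer', 'tower', 'rice'] (min_width=19, slack=1)
Line 4: ['train', 'all', 'morning'] (min_width=17, slack=3)
Line 5: ['cloud', 'bedroom', 'walk'] (min_width=18, slack=2)
Total lines: 5

Answer: 5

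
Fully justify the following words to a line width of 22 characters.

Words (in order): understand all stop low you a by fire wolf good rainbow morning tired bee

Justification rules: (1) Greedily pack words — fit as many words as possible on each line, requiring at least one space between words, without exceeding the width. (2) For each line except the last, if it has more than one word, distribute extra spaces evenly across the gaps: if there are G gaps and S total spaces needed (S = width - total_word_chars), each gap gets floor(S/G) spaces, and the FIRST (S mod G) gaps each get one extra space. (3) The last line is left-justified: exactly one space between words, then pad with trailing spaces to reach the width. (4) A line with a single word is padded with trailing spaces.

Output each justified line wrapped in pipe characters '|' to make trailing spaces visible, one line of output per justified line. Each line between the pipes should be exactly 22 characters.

Line 1: ['understand', 'all', 'stop'] (min_width=19, slack=3)
Line 2: ['low', 'you', 'a', 'by', 'fire', 'wolf'] (min_width=22, slack=0)
Line 3: ['good', 'rainbow', 'morning'] (min_width=20, slack=2)
Line 4: ['tired', 'bee'] (min_width=9, slack=13)

Answer: |understand   all  stop|
|low you a by fire wolf|
|good  rainbow  morning|
|tired bee             |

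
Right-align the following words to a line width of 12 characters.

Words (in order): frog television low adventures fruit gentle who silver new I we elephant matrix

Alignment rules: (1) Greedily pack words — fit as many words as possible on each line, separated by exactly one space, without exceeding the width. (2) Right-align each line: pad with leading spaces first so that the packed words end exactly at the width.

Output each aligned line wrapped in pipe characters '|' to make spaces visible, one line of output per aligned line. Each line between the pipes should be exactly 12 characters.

Line 1: ['frog'] (min_width=4, slack=8)
Line 2: ['television'] (min_width=10, slack=2)
Line 3: ['low'] (min_width=3, slack=9)
Line 4: ['adventures'] (min_width=10, slack=2)
Line 5: ['fruit', 'gentle'] (min_width=12, slack=0)
Line 6: ['who', 'silver'] (min_width=10, slack=2)
Line 7: ['new', 'I', 'we'] (min_width=8, slack=4)
Line 8: ['elephant'] (min_width=8, slack=4)
Line 9: ['matrix'] (min_width=6, slack=6)

Answer: |        frog|
|  television|
|         low|
|  adventures|
|fruit gentle|
|  who silver|
|    new I we|
|    elephant|
|      matrix|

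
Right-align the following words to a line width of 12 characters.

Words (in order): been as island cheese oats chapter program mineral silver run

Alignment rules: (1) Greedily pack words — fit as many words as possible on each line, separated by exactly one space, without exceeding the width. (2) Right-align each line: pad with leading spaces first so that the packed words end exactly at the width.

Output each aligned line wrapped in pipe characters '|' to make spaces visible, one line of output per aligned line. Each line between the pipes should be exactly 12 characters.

Answer: |     been as|
|      island|
| cheese oats|
|     chapter|
|     program|
|     mineral|
|  silver run|

Derivation:
Line 1: ['been', 'as'] (min_width=7, slack=5)
Line 2: ['island'] (min_width=6, slack=6)
Line 3: ['cheese', 'oats'] (min_width=11, slack=1)
Line 4: ['chapter'] (min_width=7, slack=5)
Line 5: ['program'] (min_width=7, slack=5)
Line 6: ['mineral'] (min_width=7, slack=5)
Line 7: ['silver', 'run'] (min_width=10, slack=2)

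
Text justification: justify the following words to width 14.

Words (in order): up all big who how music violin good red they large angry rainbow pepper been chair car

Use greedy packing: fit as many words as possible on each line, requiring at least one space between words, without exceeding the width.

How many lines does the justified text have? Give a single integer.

Line 1: ['up', 'all', 'big', 'who'] (min_width=14, slack=0)
Line 2: ['how', 'music'] (min_width=9, slack=5)
Line 3: ['violin', 'good'] (min_width=11, slack=3)
Line 4: ['red', 'they', 'large'] (min_width=14, slack=0)
Line 5: ['angry', 'rainbow'] (min_width=13, slack=1)
Line 6: ['pepper', 'been'] (min_width=11, slack=3)
Line 7: ['chair', 'car'] (min_width=9, slack=5)
Total lines: 7

Answer: 7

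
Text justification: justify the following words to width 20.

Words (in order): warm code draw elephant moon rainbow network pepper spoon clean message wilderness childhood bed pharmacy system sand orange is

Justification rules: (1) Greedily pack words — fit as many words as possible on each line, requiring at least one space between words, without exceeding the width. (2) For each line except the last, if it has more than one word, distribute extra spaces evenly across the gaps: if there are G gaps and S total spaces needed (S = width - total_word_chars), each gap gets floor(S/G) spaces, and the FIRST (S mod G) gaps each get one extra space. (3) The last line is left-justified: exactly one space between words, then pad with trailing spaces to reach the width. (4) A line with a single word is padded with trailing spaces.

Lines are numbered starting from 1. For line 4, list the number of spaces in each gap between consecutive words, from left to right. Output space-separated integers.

Line 1: ['warm', 'code', 'draw'] (min_width=14, slack=6)
Line 2: ['elephant', 'moon'] (min_width=13, slack=7)
Line 3: ['rainbow', 'network'] (min_width=15, slack=5)
Line 4: ['pepper', 'spoon', 'clean'] (min_width=18, slack=2)
Line 5: ['message', 'wilderness'] (min_width=18, slack=2)
Line 6: ['childhood', 'bed'] (min_width=13, slack=7)
Line 7: ['pharmacy', 'system', 'sand'] (min_width=20, slack=0)
Line 8: ['orange', 'is'] (min_width=9, slack=11)

Answer: 2 2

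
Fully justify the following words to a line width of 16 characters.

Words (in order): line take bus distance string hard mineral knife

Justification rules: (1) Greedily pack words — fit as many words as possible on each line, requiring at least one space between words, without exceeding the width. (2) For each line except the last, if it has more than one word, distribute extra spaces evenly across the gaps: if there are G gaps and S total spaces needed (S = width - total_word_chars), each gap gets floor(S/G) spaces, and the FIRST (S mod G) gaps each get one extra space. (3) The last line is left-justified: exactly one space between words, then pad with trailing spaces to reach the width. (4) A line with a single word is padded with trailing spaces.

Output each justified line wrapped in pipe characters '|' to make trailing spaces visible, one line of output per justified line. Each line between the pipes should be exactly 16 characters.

Answer: |line   take  bus|
|distance  string|
|hard     mineral|
|knife           |

Derivation:
Line 1: ['line', 'take', 'bus'] (min_width=13, slack=3)
Line 2: ['distance', 'string'] (min_width=15, slack=1)
Line 3: ['hard', 'mineral'] (min_width=12, slack=4)
Line 4: ['knife'] (min_width=5, slack=11)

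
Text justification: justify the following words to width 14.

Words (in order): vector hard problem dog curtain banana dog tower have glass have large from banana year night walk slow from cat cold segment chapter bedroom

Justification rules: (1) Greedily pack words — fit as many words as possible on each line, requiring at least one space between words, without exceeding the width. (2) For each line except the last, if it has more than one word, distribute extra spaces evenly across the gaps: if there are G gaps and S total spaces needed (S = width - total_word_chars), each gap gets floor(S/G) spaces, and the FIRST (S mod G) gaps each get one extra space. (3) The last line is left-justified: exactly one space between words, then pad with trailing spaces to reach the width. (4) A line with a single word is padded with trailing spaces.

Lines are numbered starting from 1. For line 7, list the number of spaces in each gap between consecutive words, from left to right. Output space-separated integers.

Line 1: ['vector', 'hard'] (min_width=11, slack=3)
Line 2: ['problem', 'dog'] (min_width=11, slack=3)
Line 3: ['curtain', 'banana'] (min_width=14, slack=0)
Line 4: ['dog', 'tower', 'have'] (min_width=14, slack=0)
Line 5: ['glass', 'have'] (min_width=10, slack=4)
Line 6: ['large', 'from'] (min_width=10, slack=4)
Line 7: ['banana', 'year'] (min_width=11, slack=3)
Line 8: ['night', 'walk'] (min_width=10, slack=4)
Line 9: ['slow', 'from', 'cat'] (min_width=13, slack=1)
Line 10: ['cold', 'segment'] (min_width=12, slack=2)
Line 11: ['chapter'] (min_width=7, slack=7)
Line 12: ['bedroom'] (min_width=7, slack=7)

Answer: 4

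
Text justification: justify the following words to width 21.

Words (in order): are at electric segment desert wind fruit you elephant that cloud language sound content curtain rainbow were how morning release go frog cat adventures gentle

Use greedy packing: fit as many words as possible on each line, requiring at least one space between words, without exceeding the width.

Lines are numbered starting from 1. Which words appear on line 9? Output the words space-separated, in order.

Answer: gentle

Derivation:
Line 1: ['are', 'at', 'electric'] (min_width=15, slack=6)
Line 2: ['segment', 'desert', 'wind'] (min_width=19, slack=2)
Line 3: ['fruit', 'you', 'elephant'] (min_width=18, slack=3)
Line 4: ['that', 'cloud', 'language'] (min_width=19, slack=2)
Line 5: ['sound', 'content', 'curtain'] (min_width=21, slack=0)
Line 6: ['rainbow', 'were', 'how'] (min_width=16, slack=5)
Line 7: ['morning', 'release', 'go'] (min_width=18, slack=3)
Line 8: ['frog', 'cat', 'adventures'] (min_width=19, slack=2)
Line 9: ['gentle'] (min_width=6, slack=15)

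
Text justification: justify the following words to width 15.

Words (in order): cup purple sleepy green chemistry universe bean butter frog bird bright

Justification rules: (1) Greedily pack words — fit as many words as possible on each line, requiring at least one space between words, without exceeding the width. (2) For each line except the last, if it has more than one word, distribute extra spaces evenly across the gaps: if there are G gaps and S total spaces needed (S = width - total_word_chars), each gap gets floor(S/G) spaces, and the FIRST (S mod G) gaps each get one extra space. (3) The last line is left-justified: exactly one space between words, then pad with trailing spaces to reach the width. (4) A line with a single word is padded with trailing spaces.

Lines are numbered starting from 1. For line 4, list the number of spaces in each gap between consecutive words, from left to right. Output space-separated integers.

Line 1: ['cup', 'purple'] (min_width=10, slack=5)
Line 2: ['sleepy', 'green'] (min_width=12, slack=3)
Line 3: ['chemistry'] (min_width=9, slack=6)
Line 4: ['universe', 'bean'] (min_width=13, slack=2)
Line 5: ['butter', 'frog'] (min_width=11, slack=4)
Line 6: ['bird', 'bright'] (min_width=11, slack=4)

Answer: 3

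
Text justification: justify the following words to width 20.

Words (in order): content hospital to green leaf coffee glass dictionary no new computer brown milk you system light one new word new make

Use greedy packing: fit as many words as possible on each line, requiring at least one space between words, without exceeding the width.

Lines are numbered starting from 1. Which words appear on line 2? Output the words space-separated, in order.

Line 1: ['content', 'hospital', 'to'] (min_width=19, slack=1)
Line 2: ['green', 'leaf', 'coffee'] (min_width=17, slack=3)
Line 3: ['glass', 'dictionary', 'no'] (min_width=19, slack=1)
Line 4: ['new', 'computer', 'brown'] (min_width=18, slack=2)
Line 5: ['milk', 'you', 'system'] (min_width=15, slack=5)
Line 6: ['light', 'one', 'new', 'word'] (min_width=18, slack=2)
Line 7: ['new', 'make'] (min_width=8, slack=12)

Answer: green leaf coffee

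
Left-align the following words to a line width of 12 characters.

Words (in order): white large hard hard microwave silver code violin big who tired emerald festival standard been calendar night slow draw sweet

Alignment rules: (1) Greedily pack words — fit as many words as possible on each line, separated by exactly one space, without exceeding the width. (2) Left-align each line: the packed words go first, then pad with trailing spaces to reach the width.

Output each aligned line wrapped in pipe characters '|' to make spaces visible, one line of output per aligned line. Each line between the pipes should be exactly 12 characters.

Line 1: ['white', 'large'] (min_width=11, slack=1)
Line 2: ['hard', 'hard'] (min_width=9, slack=3)
Line 3: ['microwave'] (min_width=9, slack=3)
Line 4: ['silver', 'code'] (min_width=11, slack=1)
Line 5: ['violin', 'big'] (min_width=10, slack=2)
Line 6: ['who', 'tired'] (min_width=9, slack=3)
Line 7: ['emerald'] (min_width=7, slack=5)
Line 8: ['festival'] (min_width=8, slack=4)
Line 9: ['standard'] (min_width=8, slack=4)
Line 10: ['been'] (min_width=4, slack=8)
Line 11: ['calendar'] (min_width=8, slack=4)
Line 12: ['night', 'slow'] (min_width=10, slack=2)
Line 13: ['draw', 'sweet'] (min_width=10, slack=2)

Answer: |white large |
|hard hard   |
|microwave   |
|silver code |
|violin big  |
|who tired   |
|emerald     |
|festival    |
|standard    |
|been        |
|calendar    |
|night slow  |
|draw sweet  |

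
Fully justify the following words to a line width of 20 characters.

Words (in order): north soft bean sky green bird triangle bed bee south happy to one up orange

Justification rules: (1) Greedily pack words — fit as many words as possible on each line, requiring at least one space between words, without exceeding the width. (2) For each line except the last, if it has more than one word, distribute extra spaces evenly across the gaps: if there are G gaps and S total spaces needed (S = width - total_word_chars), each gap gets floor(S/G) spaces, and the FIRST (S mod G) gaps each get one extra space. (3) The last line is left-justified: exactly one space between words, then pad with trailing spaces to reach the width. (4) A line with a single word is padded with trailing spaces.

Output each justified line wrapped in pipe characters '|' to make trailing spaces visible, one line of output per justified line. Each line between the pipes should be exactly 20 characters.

Answer: |north  soft bean sky|
|green  bird triangle|
|bed  bee south happy|
|to one up orange    |

Derivation:
Line 1: ['north', 'soft', 'bean', 'sky'] (min_width=19, slack=1)
Line 2: ['green', 'bird', 'triangle'] (min_width=19, slack=1)
Line 3: ['bed', 'bee', 'south', 'happy'] (min_width=19, slack=1)
Line 4: ['to', 'one', 'up', 'orange'] (min_width=16, slack=4)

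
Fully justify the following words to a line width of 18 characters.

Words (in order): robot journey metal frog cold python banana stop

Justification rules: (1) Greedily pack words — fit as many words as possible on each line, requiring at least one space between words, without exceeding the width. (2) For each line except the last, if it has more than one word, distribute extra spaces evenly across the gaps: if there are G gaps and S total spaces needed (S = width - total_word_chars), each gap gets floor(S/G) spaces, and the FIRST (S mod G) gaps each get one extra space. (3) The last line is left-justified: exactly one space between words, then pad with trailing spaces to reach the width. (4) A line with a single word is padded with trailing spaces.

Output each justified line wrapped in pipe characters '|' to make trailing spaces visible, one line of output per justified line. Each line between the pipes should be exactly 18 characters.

Answer: |robot      journey|
|metal   frog  cold|
|python banana stop|

Derivation:
Line 1: ['robot', 'journey'] (min_width=13, slack=5)
Line 2: ['metal', 'frog', 'cold'] (min_width=15, slack=3)
Line 3: ['python', 'banana', 'stop'] (min_width=18, slack=0)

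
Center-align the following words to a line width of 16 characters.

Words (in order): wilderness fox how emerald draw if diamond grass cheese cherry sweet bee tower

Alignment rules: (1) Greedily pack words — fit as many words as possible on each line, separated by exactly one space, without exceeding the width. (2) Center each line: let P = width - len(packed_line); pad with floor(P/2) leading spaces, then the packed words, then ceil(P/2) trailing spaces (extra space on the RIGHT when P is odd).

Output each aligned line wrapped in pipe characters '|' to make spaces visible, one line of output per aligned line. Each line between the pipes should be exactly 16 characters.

Line 1: ['wilderness', 'fox'] (min_width=14, slack=2)
Line 2: ['how', 'emerald', 'draw'] (min_width=16, slack=0)
Line 3: ['if', 'diamond', 'grass'] (min_width=16, slack=0)
Line 4: ['cheese', 'cherry'] (min_width=13, slack=3)
Line 5: ['sweet', 'bee', 'tower'] (min_width=15, slack=1)

Answer: | wilderness fox |
|how emerald draw|
|if diamond grass|
| cheese cherry  |
|sweet bee tower |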